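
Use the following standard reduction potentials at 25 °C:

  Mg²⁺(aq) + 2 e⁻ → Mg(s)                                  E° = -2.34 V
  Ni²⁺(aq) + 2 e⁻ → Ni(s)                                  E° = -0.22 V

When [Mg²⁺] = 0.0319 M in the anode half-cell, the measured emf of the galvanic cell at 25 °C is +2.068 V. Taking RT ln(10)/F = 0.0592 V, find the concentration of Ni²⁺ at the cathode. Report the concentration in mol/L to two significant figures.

0.00056 M

Ni²⁺/Ni is the cathode, Mg²⁺/Mg the anode: E°cell = +2.12 V, n = 2.
Overall reaction: Ni²⁺(aq) + Mg(s) → Ni(s) + Mg²⁺(aq); Q = [Mg²⁺]^1/[Ni²⁺]^1.
From E = E° − (0.0592/n) log Q: log Q = (E° − E)·n/0.0592 = (+2.12 − (+2.068))·2/0.0592 = 1.7568.
So 1·log[Ni²⁺] = 1·log(0.0319) − log Q = -1.4962 − (1.7568) = -3.2530; [Ni²⁺] = 10^(-3.2530) ≈ 0.00056 M.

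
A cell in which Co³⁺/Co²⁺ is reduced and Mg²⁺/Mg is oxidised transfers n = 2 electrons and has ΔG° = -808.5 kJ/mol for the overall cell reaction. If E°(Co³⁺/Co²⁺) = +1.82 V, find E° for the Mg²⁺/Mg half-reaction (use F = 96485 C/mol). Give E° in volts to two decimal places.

E°cell = −ΔG°/(nF) = −(-808.5×10³)/((2)(96485)) = +4.190 V.
Since Co³⁺/Co²⁺ is the cathode and Mg²⁺/Mg the anode, E°cell = E°(Co³⁺/Co²⁺) − E°(Mg²⁺/Mg).
So E°(Mg²⁺/Mg) = E°(Co³⁺/Co²⁺) − E°cell = (+1.82) − (+4.190) = -2.37 V.

-2.37 V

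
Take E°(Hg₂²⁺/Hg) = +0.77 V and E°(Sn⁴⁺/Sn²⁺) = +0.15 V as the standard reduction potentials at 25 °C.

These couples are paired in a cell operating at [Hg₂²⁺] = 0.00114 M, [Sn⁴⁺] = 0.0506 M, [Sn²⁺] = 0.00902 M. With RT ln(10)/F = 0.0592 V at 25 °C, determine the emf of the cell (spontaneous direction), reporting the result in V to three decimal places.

Hg₂²⁺/Hg is the cathode (higher E°), Sn⁴⁺/Sn²⁺ the anode: E°cell = +0.77 − (+0.15) = +0.62 V, n = 2.
Overall: Hg₂²⁺(aq) + Sn²⁺(aq) → 2 Hg(l) + Sn⁴⁺(aq)
Q = [Sn⁴⁺] / ([Hg₂²⁺]·[Sn²⁺]); log Q = 3.692.
E = E° − (0.0592/n) log Q = +0.62 − (0.0592/2)(3.692) = +0.511 V.

+0.511 V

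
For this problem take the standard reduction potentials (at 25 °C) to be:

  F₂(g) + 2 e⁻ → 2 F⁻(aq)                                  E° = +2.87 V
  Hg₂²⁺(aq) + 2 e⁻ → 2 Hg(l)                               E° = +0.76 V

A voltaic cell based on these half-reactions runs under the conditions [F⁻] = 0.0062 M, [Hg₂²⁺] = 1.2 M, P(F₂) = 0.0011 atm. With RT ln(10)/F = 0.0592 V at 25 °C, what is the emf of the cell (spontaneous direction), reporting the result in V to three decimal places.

F₂/F⁻ is the cathode (higher E°), Hg₂²⁺/Hg the anode: E°cell = +2.87 − (+0.76) = +2.11 V, n = 2.
Overall: F₂(g) + 2 Hg(l) → 2 F⁻(aq) + Hg₂²⁺(aq)
Q = [F⁻]^2·[Hg₂²⁺] / (P(F₂)); log Q = -1.377.
E = E° − (0.0592/n) log Q = +2.11 − (0.0592/2)(-1.377) = +2.151 V.

+2.151 V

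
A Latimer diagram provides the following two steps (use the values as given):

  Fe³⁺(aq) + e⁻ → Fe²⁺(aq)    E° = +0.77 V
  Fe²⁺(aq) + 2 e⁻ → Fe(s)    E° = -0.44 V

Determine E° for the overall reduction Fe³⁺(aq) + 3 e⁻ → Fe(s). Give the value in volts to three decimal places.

Standard free energies of sequential steps add: ΔG°₃ = ΔG°₁ + ΔG°₂, so n₃E°₃ = n₁E°₁ + n₂E°₂.
E°₃ = (1×+0.77 + 2×-0.44) / 3 = (-0.110) / 3 = -0.037 V.
Simply averaging or adding the two E° values would be wrong; the electron-weighted sum is required.

-0.037 V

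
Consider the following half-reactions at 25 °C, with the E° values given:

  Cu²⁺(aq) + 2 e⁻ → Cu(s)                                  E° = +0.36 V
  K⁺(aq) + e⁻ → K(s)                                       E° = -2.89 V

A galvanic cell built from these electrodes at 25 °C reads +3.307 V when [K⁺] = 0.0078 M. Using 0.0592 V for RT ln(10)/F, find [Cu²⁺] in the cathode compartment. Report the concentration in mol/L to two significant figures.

Cu²⁺/Cu is the cathode, K⁺/K the anode: E°cell = +3.25 V, n = 2.
Overall reaction: Cu²⁺(aq) + 2 K(s) → Cu(s) + 2 K⁺(aq); Q = [K⁺]^2/[Cu²⁺]^1.
From E = E° − (0.0592/n) log Q: log Q = (E° − E)·n/0.0592 = (+3.25 − (+3.307))·2/0.0592 = -1.9257.
So 1·log[Cu²⁺] = 2·log(0.0078) − log Q = -4.2158 − (-1.9257) = -2.2901; [Cu²⁺] = 10^(-2.2901) ≈ 0.0051 M.

0.0051 M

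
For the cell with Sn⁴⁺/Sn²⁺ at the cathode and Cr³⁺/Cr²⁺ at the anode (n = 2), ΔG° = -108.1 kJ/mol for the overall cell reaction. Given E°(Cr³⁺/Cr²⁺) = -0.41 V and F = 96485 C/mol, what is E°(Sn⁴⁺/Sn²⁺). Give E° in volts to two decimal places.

E°cell = −ΔG°/(nF) = −(-108.1×10³)/((2)(96485)) = +0.560 V.
Since Sn⁴⁺/Sn²⁺ is the cathode and Cr³⁺/Cr²⁺ the anode, E°cell = E°(Sn⁴⁺/Sn²⁺) − E°(Cr³⁺/Cr²⁺).
So E°(Sn⁴⁺/Sn²⁺) = E°cell + E°(Cr³⁺/Cr²⁺) = +0.560 + (-0.41) = +0.15 V.

+0.15 V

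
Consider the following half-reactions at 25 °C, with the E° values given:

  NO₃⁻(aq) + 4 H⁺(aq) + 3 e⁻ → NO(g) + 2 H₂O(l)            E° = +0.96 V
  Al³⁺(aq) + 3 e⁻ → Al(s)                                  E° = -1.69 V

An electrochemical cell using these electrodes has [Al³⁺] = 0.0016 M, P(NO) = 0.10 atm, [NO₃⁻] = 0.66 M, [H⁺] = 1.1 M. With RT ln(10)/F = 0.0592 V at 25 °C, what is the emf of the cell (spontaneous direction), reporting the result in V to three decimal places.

+2.725 V

NO₃⁻/NO is the cathode (higher E°), Al³⁺/Al the anode: E°cell = +0.96 − (-1.69) = +2.65 V, n = 3.
Overall: NO₃⁻(aq) + 4 H⁺(aq) + Al(s) → NO(g) + 2 H₂O(l) + Al³⁺(aq)
Q = P(NO)·[Al³⁺] / ([NO₃⁻]·[H⁺]^4); log Q = -3.781.
E = E° − (0.0592/n) log Q = +2.65 − (0.0592/3)(-3.781) = +2.725 V.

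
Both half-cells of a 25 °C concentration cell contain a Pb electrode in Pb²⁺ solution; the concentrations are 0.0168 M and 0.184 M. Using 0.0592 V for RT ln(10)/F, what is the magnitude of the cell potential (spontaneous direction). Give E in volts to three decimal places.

For a concentration cell E°cell = 0. The 0.184 M side is the cathode (reduction is favoured where [Pb²⁺] is higher).
With n = 2, E = −(0.0592/2) log([Pb²⁺]ₐₙ/[Pb²⁺]꜀ₐₜ) = −(0.0592/2) log(0.0168/0.184) = −(0.0592/2)(-1.040) = +0.031 V.

+0.031 V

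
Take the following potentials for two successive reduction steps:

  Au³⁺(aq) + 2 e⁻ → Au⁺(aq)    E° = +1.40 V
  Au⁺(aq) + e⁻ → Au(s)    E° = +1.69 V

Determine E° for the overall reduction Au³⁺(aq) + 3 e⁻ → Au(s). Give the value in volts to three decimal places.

Standard free energies of sequential steps add: ΔG°₃ = ΔG°₁ + ΔG°₂, so n₃E°₃ = n₁E°₁ + n₂E°₂.
E°₃ = (2×+1.40 + 1×+1.69) / 3 = (+4.490) / 3 = +1.497 V.
Simply averaging or adding the two E° values would be wrong; the electron-weighted sum is required.

+1.497 V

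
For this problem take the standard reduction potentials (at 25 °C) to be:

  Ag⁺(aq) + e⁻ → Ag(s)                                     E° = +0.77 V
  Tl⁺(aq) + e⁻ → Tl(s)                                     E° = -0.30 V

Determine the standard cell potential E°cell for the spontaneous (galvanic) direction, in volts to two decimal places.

The Ag⁺/Ag couple has the higher reduction potential, so it is the cathode; Tl⁺/Tl is oxidised at the anode.
E°cell = E°(cathode) − E°(anode) = (+0.77) − (-0.30) = +1.07 V.
Since E°cell > 0, the reaction is spontaneous under standard conditions.

+1.07 V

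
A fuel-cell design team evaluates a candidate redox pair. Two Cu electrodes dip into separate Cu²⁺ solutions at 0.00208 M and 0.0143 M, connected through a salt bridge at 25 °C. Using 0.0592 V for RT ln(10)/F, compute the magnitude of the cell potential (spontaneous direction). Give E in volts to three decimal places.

+0.025 V

For a concentration cell E°cell = 0. The 0.0143 M side is the cathode (reduction is favoured where [Cu²⁺] is higher).
With n = 2, E = −(0.0592/2) log([Cu²⁺]ₐₙ/[Cu²⁺]꜀ₐₜ) = −(0.0592/2) log(0.00208/0.0143) = −(0.0592/2)(-0.837) = +0.025 V.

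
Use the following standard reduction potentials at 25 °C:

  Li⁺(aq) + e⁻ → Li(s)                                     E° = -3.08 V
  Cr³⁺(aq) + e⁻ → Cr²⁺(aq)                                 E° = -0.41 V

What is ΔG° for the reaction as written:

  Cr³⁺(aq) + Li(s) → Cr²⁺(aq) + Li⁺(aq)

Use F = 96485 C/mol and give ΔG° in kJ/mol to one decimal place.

As written, Cr³⁺/Cr²⁺ is reduced (cathode) and Li⁺/Li is oxidised (anode), so E°cell = (-0.41) − (-3.08) = +2.67 V.
Balancing electrons gives n = 1.
ΔG° = −nFE° = −(1)(96485)(+2.67) = -257,615 J = -257.6 kJ/mol.

-257.6 kJ/mol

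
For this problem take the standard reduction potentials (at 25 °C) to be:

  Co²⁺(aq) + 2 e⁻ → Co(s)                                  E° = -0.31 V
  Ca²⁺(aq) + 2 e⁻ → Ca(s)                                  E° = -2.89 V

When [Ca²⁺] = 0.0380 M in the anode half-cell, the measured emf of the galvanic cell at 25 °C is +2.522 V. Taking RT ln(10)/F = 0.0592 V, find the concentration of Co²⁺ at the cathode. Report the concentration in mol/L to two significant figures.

Co²⁺/Co is the cathode, Ca²⁺/Ca the anode: E°cell = +2.58 V, n = 2.
Overall reaction: Co²⁺(aq) + Ca(s) → Co(s) + Ca²⁺(aq); Q = [Ca²⁺]^1/[Co²⁺]^1.
From E = E° − (0.0592/n) log Q: log Q = (E° − E)·n/0.0592 = (+2.58 − (+2.522))·2/0.0592 = 1.9595.
So 1·log[Co²⁺] = 1·log(0.038) − log Q = -1.4202 − (1.9595) = -3.3797; [Co²⁺] = 10^(-3.3797) ≈ 0.00042 M.

0.00042 M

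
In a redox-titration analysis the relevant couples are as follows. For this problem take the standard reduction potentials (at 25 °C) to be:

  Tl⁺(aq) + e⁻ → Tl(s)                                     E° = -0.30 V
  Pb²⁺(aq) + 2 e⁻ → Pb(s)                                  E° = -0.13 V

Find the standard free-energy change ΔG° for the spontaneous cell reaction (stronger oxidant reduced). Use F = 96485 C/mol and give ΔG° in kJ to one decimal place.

Pb²⁺/Pb (E° = -0.13 V) is the cathode; Tl⁺/Tl (E° = -0.30 V) is the anode, so E°cell = +0.17 V.
Balancing electrons gives n = 2 (lcm of 2 and 1).
ΔG° = −nFE° = −(2)(96485)(+0.17) = -32,805 J = -32.8 kJ.

-32.8 kJ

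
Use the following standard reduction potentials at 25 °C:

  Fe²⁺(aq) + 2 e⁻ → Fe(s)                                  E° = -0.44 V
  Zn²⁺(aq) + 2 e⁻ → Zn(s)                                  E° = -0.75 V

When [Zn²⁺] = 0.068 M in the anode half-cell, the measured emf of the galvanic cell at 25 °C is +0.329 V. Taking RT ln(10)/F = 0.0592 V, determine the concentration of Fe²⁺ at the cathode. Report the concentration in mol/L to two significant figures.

Fe²⁺/Fe is the cathode, Zn²⁺/Zn the anode: E°cell = +0.31 V, n = 2.
Overall reaction: Fe²⁺(aq) + Zn(s) → Fe(s) + Zn²⁺(aq); Q = [Zn²⁺]^1/[Fe²⁺]^1.
From E = E° − (0.0592/n) log Q: log Q = (E° − E)·n/0.0592 = (+0.31 − (+0.329))·2/0.0592 = -0.6419.
So 1·log[Fe²⁺] = 1·log(0.068) − log Q = -1.1675 − (-0.6419) = -0.5256; [Fe²⁺] = 10^(-0.5256) ≈ 0.30 M.

0.30 M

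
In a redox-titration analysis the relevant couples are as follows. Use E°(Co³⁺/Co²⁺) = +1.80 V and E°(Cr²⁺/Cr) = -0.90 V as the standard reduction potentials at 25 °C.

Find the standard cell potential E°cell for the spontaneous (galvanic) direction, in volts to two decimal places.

+2.70 V

The Co³⁺/Co²⁺ couple has the higher reduction potential, so it is the cathode; Cr²⁺/Cr is oxidised at the anode.
E°cell = E°(cathode) − E°(anode) = (+1.80) − (-0.90) = +2.70 V.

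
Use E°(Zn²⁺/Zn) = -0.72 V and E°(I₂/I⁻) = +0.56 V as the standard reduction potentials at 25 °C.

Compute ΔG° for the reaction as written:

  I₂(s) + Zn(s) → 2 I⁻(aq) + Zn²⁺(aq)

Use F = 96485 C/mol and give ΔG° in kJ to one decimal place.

As written, I₂/I⁻ is reduced (cathode) and Zn²⁺/Zn is oxidised (anode), so E°cell = (+0.56) − (-0.72) = +1.28 V.
Balancing electrons gives n = 2.
ΔG° = −nFE° = −(2)(96485)(+1.28) = -247,002 J = -247.0 kJ.

-247.0 kJ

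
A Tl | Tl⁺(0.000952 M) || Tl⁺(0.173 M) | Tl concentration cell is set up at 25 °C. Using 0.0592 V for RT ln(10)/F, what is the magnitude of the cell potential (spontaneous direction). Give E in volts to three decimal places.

+0.134 V

For a concentration cell E°cell = 0. The 0.173 M side is the cathode (reduction is favoured where [Tl⁺] is higher).
With n = 1, E = −(0.0592/1) log([Tl⁺]ₐₙ/[Tl⁺]꜀ₐₜ) = −(0.0592/1) log(0.000952/0.173) = −(0.0592/1)(-2.259) = +0.134 V.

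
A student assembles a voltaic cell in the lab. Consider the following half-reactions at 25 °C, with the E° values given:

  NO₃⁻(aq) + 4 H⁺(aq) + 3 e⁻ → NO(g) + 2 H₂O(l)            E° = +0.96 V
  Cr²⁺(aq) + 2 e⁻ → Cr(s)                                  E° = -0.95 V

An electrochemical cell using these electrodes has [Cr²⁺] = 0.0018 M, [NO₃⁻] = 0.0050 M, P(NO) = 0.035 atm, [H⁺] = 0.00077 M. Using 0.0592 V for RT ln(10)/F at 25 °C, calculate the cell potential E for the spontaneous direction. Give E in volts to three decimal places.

+1.729 V

NO₃⁻/NO is the cathode (higher E°), Cr²⁺/Cr the anode: E°cell = +0.96 − (-0.95) = +1.91 V, n = 6.
Overall: 2 NO₃⁻(aq) + 8 H⁺(aq) + 3 Cr(s) → 2 NO(g) + 4 H₂O(l) + 3 Cr²⁺(aq)
Q = P(NO)^2·[Cr²⁺]^3 / ([NO₃⁻]^2·[H⁺]^8); log Q = 18.364.
E = E° − (0.0592/n) log Q = +1.91 − (0.0592/6)(18.364) = +1.729 V.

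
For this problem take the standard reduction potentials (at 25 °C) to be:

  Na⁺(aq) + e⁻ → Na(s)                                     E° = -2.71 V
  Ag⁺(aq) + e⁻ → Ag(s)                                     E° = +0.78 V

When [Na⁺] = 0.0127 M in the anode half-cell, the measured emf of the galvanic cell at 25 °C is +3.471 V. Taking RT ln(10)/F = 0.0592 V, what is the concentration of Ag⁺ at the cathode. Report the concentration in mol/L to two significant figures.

0.0061 M

Ag⁺/Ag is the cathode, Na⁺/Na the anode: E°cell = +3.49 V, n = 1.
Overall reaction: Ag⁺(aq) + Na(s) → Ag(s) + Na⁺(aq); Q = [Na⁺]^1/[Ag⁺]^1.
From E = E° − (0.0592/n) log Q: log Q = (E° − E)·n/0.0592 = (+3.49 − (+3.471))·1/0.0592 = 0.3209.
So 1·log[Ag⁺] = 1·log(0.0127) − log Q = -1.8962 − (0.3209) = -2.2171; [Ag⁺] = 10^(-2.2171) ≈ 0.0061 M.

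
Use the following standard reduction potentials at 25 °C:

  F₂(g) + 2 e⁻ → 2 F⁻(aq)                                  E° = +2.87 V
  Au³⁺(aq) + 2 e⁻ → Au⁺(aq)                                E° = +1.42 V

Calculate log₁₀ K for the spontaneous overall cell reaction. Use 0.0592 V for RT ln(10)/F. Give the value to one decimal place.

49.0

Cathode: F₂/F⁻; anode: Au³⁺/Au⁺. E°cell = +1.45 V, n = 2.
log K = nE°cell / 0.0592 = (2)(+1.45) / 0.0592 = 49.0.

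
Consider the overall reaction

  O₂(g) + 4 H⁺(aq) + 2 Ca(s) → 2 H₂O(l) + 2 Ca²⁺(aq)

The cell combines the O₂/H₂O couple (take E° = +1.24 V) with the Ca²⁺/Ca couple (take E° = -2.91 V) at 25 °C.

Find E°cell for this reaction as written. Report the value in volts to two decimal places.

+4.15 V

The O₂/H₂O couple has the higher reduction potential, so it is the cathode; Ca²⁺/Ca is oxidised at the anode.
E°cell = E°(cathode) − E°(anode) = (+1.24) − (-2.91) = +4.15 V.
Since E°cell > 0, the reaction is spontaneous under standard conditions.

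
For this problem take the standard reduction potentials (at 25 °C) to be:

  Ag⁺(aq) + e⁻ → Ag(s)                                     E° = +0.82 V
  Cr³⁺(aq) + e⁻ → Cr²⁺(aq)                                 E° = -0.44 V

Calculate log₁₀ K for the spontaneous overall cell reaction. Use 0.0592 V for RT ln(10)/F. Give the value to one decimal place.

21.3

Cathode: Ag⁺/Ag; anode: Cr³⁺/Cr²⁺. E°cell = +1.26 V, n = 1.
log K = nE°cell / 0.0592 = (1)(+1.26) / 0.0592 = 21.3.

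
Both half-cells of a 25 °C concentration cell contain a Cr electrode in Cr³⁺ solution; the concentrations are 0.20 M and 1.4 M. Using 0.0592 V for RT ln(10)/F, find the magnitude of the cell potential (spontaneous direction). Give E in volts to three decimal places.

For a concentration cell E°cell = 0. The 1.4 M side is the cathode (reduction is favoured where [Cr³⁺] is higher).
With n = 3, E = −(0.0592/3) log([Cr³⁺]ₐₙ/[Cr³⁺]꜀ₐₜ) = −(0.0592/3) log(0.2/1.4) = −(0.0592/3)(-0.845) = +0.017 V.

+0.017 V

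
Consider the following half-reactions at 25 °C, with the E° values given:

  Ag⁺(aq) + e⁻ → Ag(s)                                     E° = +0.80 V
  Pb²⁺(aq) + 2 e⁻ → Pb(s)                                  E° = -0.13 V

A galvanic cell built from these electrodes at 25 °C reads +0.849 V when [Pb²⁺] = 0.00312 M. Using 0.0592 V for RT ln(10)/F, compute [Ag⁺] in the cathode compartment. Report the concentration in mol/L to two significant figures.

Ag⁺/Ag is the cathode, Pb²⁺/Pb the anode: E°cell = +0.93 V, n = 2.
Overall reaction: 2 Ag⁺(aq) + Pb(s) → 2 Ag(s) + Pb²⁺(aq); Q = [Pb²⁺]^1/[Ag⁺]^2.
From E = E° − (0.0592/n) log Q: log Q = (E° − E)·n/0.0592 = (+0.93 − (+0.849))·2/0.0592 = 2.7365.
So 2·log[Ag⁺] = 1·log(0.00312) − log Q = -2.5058 − (2.7365) = -5.2423; log[Ag⁺] = -5.2423 / 2 = -2.6212; [Ag⁺] = 10^(-2.6212) ≈ 0.0024 M.

0.0024 M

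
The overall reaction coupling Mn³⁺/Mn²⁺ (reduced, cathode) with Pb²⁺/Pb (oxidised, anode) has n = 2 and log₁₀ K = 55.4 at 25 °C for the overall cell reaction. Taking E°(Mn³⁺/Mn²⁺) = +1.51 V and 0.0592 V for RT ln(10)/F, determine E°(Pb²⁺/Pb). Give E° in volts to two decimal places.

-0.13 V

E°cell = (0.0592/n)·log K = (0.0592/2)(55.4) = +1.640 V.
Since Mn³⁺/Mn²⁺ is the cathode and Pb²⁺/Pb the anode, E°cell = E°(Mn³⁺/Mn²⁺) − E°(Pb²⁺/Pb).
So E°(Pb²⁺/Pb) = E°(Mn³⁺/Mn²⁺) − E°cell = (+1.51) − (+1.640) = -0.13 V.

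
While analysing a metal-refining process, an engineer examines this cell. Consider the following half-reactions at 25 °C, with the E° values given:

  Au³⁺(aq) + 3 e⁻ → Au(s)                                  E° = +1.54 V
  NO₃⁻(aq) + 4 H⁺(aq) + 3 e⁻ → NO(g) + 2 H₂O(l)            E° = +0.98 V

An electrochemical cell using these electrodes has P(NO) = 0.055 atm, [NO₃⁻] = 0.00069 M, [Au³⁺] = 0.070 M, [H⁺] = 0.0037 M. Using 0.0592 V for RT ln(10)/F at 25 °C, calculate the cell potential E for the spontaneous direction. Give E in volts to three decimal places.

Au³⁺/Au is the cathode (higher E°), NO₃⁻/NO the anode: E°cell = +1.54 − (+0.98) = +0.56 V, n = 3.
Overall: Au³⁺(aq) + NO(g) + 2 H₂O(l) → Au(s) + NO₃⁻(aq) + 4 H⁺(aq)
Q = [NO₃⁻]·[H⁺]^4 / ([Au³⁺]·P(NO)); log Q = -10.474.
E = E° − (0.0592/n) log Q = +0.56 − (0.0592/3)(-10.474) = +0.767 V.

+0.767 V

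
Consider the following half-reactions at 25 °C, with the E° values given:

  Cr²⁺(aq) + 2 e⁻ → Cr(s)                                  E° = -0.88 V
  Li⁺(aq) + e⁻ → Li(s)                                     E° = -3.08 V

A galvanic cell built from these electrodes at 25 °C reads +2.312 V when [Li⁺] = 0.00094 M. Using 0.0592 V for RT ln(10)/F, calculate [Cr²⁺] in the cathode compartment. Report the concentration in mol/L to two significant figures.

0.0054 M

Cr²⁺/Cr is the cathode, Li⁺/Li the anode: E°cell = +2.20 V, n = 2.
Overall reaction: Cr²⁺(aq) + 2 Li(s) → Cr(s) + 2 Li⁺(aq); Q = [Li⁺]^2/[Cr²⁺]^1.
From E = E° − (0.0592/n) log Q: log Q = (E° − E)·n/0.0592 = (+2.20 − (+2.312))·2/0.0592 = -3.7838.
So 1·log[Cr²⁺] = 2·log(0.00094) − log Q = -6.0537 − (-3.7838) = -2.2699; [Cr²⁺] = 10^(-2.2699) ≈ 0.0054 M.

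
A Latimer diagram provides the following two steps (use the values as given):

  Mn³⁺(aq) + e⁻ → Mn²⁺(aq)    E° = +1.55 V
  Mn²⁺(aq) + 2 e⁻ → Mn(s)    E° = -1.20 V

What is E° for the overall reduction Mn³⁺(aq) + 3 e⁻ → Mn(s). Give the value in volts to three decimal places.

-0.283 V

Since ΔG° = −nFE° is additive over sequential reductions, n₃E°₃ = n₁E°₁ + n₂E°₂.
E°₃ = (1×+1.55 + 2×-1.20) / 3 = (-0.850) / 3 = -0.283 V.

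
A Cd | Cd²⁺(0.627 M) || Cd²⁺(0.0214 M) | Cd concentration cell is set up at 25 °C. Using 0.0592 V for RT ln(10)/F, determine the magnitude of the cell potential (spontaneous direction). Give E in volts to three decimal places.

+0.043 V

For a concentration cell E°cell = 0. The 0.627 M side is the cathode (reduction is favoured where [Cd²⁺] is higher).
With n = 2, E = −(0.0592/2) log([Cd²⁺]ₐₙ/[Cd²⁺]꜀ₐₜ) = −(0.0592/2) log(0.0214/0.627) = −(0.0592/2)(-1.467) = +0.043 V.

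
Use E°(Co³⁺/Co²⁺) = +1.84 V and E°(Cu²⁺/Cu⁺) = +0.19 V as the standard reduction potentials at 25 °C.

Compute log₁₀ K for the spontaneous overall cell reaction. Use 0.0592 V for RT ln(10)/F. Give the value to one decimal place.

Cathode: Co³⁺/Co²⁺; anode: Cu²⁺/Cu⁺. E°cell = +1.65 V, n = 1.
log K = nE°cell / 0.0592 = (1)(+1.65) / 0.0592 = 27.9.

27.9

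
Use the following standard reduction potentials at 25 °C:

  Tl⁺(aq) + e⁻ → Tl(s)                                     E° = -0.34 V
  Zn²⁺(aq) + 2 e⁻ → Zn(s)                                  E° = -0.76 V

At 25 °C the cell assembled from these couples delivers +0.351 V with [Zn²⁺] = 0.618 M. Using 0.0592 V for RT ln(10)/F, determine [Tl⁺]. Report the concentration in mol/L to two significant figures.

0.054 M

Tl⁺/Tl is the cathode, Zn²⁺/Zn the anode: E°cell = +0.42 V, n = 2.
Overall reaction: 2 Tl⁺(aq) + Zn(s) → 2 Tl(s) + Zn²⁺(aq); Q = [Zn²⁺]^1/[Tl⁺]^2.
From E = E° − (0.0592/n) log Q: log Q = (E° − E)·n/0.0592 = (+0.42 − (+0.351))·2/0.0592 = 2.3311.
So 2·log[Tl⁺] = 1·log(0.618) − log Q = -0.2090 − (2.3311) = -2.5401; log[Tl⁺] = -2.5401 / 2 = -1.2700; [Tl⁺] = 10^(-1.2700) ≈ 0.054 M.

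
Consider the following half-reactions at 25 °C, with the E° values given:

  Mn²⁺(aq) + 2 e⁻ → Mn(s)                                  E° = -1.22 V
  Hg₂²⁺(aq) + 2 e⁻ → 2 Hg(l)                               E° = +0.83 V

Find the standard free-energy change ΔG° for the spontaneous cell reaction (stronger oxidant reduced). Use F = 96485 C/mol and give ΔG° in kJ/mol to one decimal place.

Hg₂²⁺/Hg (E° = +0.83 V) is the cathode; Mn²⁺/Mn (E° = -1.22 V) is the anode, so E°cell = +2.05 V.
Balancing electrons gives n = 2 (lcm of 2 and 2).
ΔG° = −nFE° = −(2)(96485)(+2.05) = -395,588 J = -395.6 kJ/mol.

-395.6 kJ/mol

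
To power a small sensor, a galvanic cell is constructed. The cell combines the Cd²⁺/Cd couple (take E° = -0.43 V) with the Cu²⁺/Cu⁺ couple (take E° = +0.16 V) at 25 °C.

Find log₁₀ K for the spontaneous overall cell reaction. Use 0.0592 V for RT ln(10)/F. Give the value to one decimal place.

19.9

Cathode: Cu²⁺/Cu⁺; anode: Cd²⁺/Cd. E°cell = +0.59 V, n = 2.
log K = nE°cell / 0.0592 = (2)(+0.59) / 0.0592 = 19.9.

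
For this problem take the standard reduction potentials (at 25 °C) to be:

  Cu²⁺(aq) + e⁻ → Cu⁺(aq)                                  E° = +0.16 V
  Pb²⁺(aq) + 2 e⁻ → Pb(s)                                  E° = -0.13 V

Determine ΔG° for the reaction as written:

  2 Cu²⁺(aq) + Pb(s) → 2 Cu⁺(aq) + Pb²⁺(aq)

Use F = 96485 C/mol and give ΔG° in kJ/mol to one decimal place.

-56.0 kJ/mol

As written, Cu²⁺/Cu⁺ is reduced (cathode) and Pb²⁺/Pb is oxidised (anode), so E°cell = (+0.16) − (-0.13) = +0.29 V.
Balancing electrons gives n = 2.
ΔG° = −nFE° = −(2)(96485)(+0.29) = -55,961 J = -56.0 kJ/mol.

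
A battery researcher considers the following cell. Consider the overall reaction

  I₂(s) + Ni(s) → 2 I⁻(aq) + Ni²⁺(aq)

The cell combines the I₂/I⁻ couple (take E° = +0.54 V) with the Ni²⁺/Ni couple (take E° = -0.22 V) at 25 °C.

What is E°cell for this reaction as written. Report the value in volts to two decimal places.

The I₂/I⁻ couple has the higher reduction potential, so it is the cathode; Ni²⁺/Ni is oxidised at the anode.
E°cell = E°(cathode) − E°(anode) = (+0.54) − (-0.22) = +0.76 V.

+0.76 V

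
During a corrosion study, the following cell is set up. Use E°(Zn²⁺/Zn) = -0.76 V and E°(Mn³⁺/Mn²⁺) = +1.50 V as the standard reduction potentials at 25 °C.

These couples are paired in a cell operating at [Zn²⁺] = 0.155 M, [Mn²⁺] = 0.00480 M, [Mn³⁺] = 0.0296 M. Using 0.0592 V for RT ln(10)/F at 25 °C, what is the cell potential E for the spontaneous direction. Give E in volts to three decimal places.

+2.331 V

Mn³⁺/Mn²⁺ is the cathode (higher E°), Zn²⁺/Zn the anode: E°cell = +1.50 − (-0.76) = +2.26 V, n = 2.
Overall: 2 Mn³⁺(aq) + Zn(s) → 2 Mn²⁺(aq) + Zn²⁺(aq)
Q = [Mn²⁺]^2·[Zn²⁺] / ([Mn³⁺]^2); log Q = -2.390.
E = E° − (0.0592/n) log Q = +2.26 − (0.0592/2)(-2.390) = +2.331 V.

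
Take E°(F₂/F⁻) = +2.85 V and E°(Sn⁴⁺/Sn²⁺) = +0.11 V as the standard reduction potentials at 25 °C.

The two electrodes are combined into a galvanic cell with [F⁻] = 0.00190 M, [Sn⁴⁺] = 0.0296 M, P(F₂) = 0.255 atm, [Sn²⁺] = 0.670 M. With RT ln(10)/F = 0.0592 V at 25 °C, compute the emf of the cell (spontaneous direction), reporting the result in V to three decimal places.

+2.924 V

F₂/F⁻ is the cathode (higher E°), Sn⁴⁺/Sn²⁺ the anode: E°cell = +2.85 − (+0.11) = +2.74 V, n = 2.
Overall: F₂(g) + Sn²⁺(aq) → 2 F⁻(aq) + Sn⁴⁺(aq)
Q = [F⁻]^2·[Sn⁴⁺] / (P(F₂)·[Sn²⁺]); log Q = -6.204.
E = E° − (0.0592/n) log Q = +2.74 − (0.0592/2)(-6.204) = +2.924 V.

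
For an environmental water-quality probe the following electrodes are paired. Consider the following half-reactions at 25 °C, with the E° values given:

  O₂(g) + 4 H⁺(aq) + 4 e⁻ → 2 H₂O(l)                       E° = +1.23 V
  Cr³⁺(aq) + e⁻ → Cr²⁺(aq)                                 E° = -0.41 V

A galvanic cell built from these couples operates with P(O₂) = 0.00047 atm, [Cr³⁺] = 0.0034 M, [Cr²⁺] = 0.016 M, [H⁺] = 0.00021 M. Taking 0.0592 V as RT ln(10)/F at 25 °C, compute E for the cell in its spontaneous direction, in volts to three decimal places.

O₂/H₂O is the cathode (higher E°), Cr³⁺/Cr²⁺ the anode: E°cell = +1.23 − (-0.41) = +1.64 V, n = 4.
Overall: O₂(g) + 4 H⁺(aq) + 4 Cr²⁺(aq) → 2 H₂O(l) + 4 Cr³⁺(aq)
Q = [Cr³⁺]^4 / (P(O₂)·[H⁺]^4·[Cr²⁺]^4); log Q = 15.348.
E = E° − (0.0592/n) log Q = +1.64 − (0.0592/4)(15.348) = +1.413 V.

+1.413 V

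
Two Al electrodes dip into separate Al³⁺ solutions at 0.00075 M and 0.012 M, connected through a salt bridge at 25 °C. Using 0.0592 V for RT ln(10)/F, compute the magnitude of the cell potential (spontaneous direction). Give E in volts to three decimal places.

For a concentration cell E°cell = 0. The 0.012 M side is the cathode (reduction is favoured where [Al³⁺] is higher).
With n = 3, E = −(0.0592/3) log([Al³⁺]ₐₙ/[Al³⁺]꜀ₐₜ) = −(0.0592/3) log(0.00075/0.012) = −(0.0592/3)(-1.204) = +0.024 V.

+0.024 V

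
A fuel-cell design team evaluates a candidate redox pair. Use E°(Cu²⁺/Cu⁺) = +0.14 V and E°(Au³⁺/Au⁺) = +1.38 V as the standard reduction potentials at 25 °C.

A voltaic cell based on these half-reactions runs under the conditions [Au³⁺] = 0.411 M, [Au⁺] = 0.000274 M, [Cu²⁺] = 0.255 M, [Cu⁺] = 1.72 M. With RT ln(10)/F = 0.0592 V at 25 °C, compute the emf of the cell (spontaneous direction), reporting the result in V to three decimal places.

Au³⁺/Au⁺ is the cathode (higher E°), Cu²⁺/Cu⁺ the anode: E°cell = +1.38 − (+0.14) = +1.24 V, n = 2.
Overall: Au³⁺(aq) + 2 Cu⁺(aq) → Au⁺(aq) + 2 Cu²⁺(aq)
Q = [Au⁺]·[Cu²⁺]^2 / ([Au³⁺]·[Cu⁺]^2); log Q = -4.834.
E = E° − (0.0592/n) log Q = +1.24 − (0.0592/2)(-4.834) = +1.383 V.

+1.383 V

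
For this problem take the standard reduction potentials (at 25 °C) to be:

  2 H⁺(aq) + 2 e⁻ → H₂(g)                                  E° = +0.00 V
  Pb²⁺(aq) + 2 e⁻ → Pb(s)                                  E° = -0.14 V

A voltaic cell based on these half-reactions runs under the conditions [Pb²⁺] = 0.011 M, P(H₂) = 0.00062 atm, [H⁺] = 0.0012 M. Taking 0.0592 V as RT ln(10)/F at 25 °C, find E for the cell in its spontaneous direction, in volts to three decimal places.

+0.120 V

H⁺/H₂ is the cathode (higher E°), Pb²⁺/Pb the anode: E°cell = +0.00 − (-0.14) = +0.14 V, n = 2.
Overall: 2 H⁺(aq) + Pb(s) → H₂(g) + Pb²⁺(aq)
Q = P(H₂)·[Pb²⁺] / ([H⁺]^2); log Q = 0.675.
E = E° − (0.0592/n) log Q = +0.14 − (0.0592/2)(0.675) = +0.120 V.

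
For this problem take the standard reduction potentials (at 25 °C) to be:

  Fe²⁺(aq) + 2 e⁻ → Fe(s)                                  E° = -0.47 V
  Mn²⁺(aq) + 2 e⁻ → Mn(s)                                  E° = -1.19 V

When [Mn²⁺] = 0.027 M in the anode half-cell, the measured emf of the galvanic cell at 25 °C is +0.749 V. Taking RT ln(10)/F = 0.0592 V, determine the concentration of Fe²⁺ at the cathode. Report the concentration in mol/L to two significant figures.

Fe²⁺/Fe is the cathode, Mn²⁺/Mn the anode: E°cell = +0.72 V, n = 2.
Overall reaction: Fe²⁺(aq) + Mn(s) → Fe(s) + Mn²⁺(aq); Q = [Mn²⁺]^1/[Fe²⁺]^1.
From E = E° − (0.0592/n) log Q: log Q = (E° − E)·n/0.0592 = (+0.72 − (+0.749))·2/0.0592 = -0.9797.
So 1·log[Fe²⁺] = 1·log(0.027) − log Q = -1.5686 − (-0.9797) = -0.5889; [Fe²⁺] = 10^(-0.5889) ≈ 0.26 M.

0.26 M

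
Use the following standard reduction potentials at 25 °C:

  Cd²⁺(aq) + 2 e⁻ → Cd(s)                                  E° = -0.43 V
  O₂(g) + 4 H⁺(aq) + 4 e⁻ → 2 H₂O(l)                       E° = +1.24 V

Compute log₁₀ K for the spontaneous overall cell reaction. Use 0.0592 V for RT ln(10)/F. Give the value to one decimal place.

Cathode: O₂/H₂O; anode: Cd²⁺/Cd. E°cell = +1.67 V, n = 4.
log K = nE°cell / 0.0592 = (4)(+1.67) / 0.0592 = 112.8.

112.8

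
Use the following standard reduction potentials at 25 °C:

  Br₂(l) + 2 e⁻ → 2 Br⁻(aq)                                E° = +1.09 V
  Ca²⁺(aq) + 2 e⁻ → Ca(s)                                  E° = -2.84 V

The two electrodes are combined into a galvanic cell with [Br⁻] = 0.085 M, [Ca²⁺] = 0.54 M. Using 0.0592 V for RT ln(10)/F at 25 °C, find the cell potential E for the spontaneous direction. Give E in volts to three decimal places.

+4.001 V

Br₂/Br⁻ is the cathode (higher E°), Ca²⁺/Ca the anode: E°cell = +1.09 − (-2.84) = +3.93 V, n = 2.
Overall: Br₂(l) + Ca(s) → 2 Br⁻(aq) + Ca²⁺(aq)
Q = [Br⁻]^2·[Ca²⁺]; log Q = -2.409.
E = E° − (0.0592/n) log Q = +3.93 − (0.0592/2)(-2.409) = +4.001 V.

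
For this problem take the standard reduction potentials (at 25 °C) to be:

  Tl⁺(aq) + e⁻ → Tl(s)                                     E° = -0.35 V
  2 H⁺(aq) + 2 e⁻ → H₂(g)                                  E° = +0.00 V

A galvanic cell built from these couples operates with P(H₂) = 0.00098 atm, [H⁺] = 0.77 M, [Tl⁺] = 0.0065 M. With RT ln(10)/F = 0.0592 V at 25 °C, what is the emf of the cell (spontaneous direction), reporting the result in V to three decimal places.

H⁺/H₂ is the cathode (higher E°), Tl⁺/Tl the anode: E°cell = +0.00 − (-0.35) = +0.35 V, n = 2.
Overall: 2 H⁺(aq) + 2 Tl(s) → H₂(g) + 2 Tl⁺(aq)
Q = P(H₂)·[Tl⁺]^2 / ([H⁺]^2); log Q = -7.156.
E = E° − (0.0592/n) log Q = +0.35 − (0.0592/2)(-7.156) = +0.562 V.

+0.562 V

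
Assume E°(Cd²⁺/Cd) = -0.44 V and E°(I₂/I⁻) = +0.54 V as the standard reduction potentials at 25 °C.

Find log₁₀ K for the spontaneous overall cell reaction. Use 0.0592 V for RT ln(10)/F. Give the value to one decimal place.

Cathode: I₂/I⁻; anode: Cd²⁺/Cd. E°cell = +0.98 V, n = 2.
log K = nE°cell / 0.0592 = (2)(+0.98) / 0.0592 = 33.1.

33.1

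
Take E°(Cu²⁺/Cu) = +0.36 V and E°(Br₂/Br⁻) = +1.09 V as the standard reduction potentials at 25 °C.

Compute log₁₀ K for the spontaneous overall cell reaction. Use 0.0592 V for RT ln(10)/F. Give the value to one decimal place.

Cathode: Br₂/Br⁻; anode: Cu²⁺/Cu. E°cell = +0.73 V, n = 2.
log K = nE°cell / 0.0592 = (2)(+0.73) / 0.0592 = 24.7.

24.7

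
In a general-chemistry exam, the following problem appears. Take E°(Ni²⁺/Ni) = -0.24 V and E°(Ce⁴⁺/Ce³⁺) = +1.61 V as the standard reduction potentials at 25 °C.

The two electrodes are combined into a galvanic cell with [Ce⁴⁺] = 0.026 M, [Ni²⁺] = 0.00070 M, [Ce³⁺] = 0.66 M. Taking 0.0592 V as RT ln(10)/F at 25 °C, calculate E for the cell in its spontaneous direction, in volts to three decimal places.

+1.860 V

Ce⁴⁺/Ce³⁺ is the cathode (higher E°), Ni²⁺/Ni the anode: E°cell = +1.61 − (-0.24) = +1.85 V, n = 2.
Overall: 2 Ce⁴⁺(aq) + Ni(s) → 2 Ce³⁺(aq) + Ni²⁺(aq)
Q = [Ce³⁺]^2·[Ni²⁺] / ([Ce⁴⁺]^2); log Q = -0.346.
E = E° − (0.0592/n) log Q = +1.85 − (0.0592/2)(-0.346) = +1.860 V.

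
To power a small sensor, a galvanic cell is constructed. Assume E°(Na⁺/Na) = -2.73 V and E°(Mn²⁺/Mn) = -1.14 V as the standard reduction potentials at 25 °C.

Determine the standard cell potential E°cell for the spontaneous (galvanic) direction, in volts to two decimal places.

+1.59 V

The Mn²⁺/Mn couple has the higher reduction potential, so it is the cathode; Na⁺/Na is oxidised at the anode.
E°cell = E°(cathode) − E°(anode) = (-1.14) − (-2.73) = +1.59 V.
Since E°cell > 0, the reaction is spontaneous under standard conditions.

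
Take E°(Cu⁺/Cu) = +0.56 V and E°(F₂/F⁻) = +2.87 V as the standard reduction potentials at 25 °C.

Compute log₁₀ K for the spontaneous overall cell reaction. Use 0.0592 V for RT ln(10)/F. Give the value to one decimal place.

78.0

Cathode: F₂/F⁻; anode: Cu⁺/Cu. E°cell = +2.31 V, n = 2.
log K = nE°cell / 0.0592 = (2)(+2.31) / 0.0592 = 78.0.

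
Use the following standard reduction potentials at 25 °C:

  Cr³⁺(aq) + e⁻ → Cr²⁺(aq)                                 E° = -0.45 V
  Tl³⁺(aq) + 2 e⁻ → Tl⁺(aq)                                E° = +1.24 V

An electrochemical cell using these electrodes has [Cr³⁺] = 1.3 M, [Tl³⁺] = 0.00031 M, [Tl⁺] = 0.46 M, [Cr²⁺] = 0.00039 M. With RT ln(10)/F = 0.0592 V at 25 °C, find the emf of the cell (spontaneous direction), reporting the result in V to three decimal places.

Tl³⁺/Tl⁺ is the cathode (higher E°), Cr³⁺/Cr²⁺ the anode: E°cell = +1.24 − (-0.45) = +1.69 V, n = 2.
Overall: Tl³⁺(aq) + 2 Cr²⁺(aq) → Tl⁺(aq) + 2 Cr³⁺(aq)
Q = [Tl⁺]·[Cr³⁺]^2 / ([Tl³⁺]·[Cr²⁺]^2); log Q = 10.217.
E = E° − (0.0592/n) log Q = +1.69 − (0.0592/2)(10.217) = +1.388 V.

+1.388 V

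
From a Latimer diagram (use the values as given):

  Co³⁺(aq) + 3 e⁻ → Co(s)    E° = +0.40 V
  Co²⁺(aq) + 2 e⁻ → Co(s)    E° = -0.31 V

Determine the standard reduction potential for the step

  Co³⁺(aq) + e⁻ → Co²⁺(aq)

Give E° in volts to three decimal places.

Sequential free energies add, so n₃E°₃ = n₁E°₁ + n₂E°₂.
With n₃ = 3, and the known step contributing 2×(-0.31) V, the unknown satisfies 1·E° = 3×(+0.40) − 2×(-0.31) = +1.820.
E° = +1.820 / 1 = +1.820 V.

+1.820 V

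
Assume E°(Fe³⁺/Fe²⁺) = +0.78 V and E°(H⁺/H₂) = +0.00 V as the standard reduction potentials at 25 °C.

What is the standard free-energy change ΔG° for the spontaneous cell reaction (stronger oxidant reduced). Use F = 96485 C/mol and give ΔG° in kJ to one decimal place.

Fe³⁺/Fe²⁺ (E° = +0.78 V) is the cathode; H⁺/H₂ (E° = +0.00 V) is the anode, so E°cell = +0.78 V.
Balancing electrons gives n = 2 (lcm of 1 and 2).
ΔG° = −nFE° = −(2)(96485)(+0.78) = -150,517 J = -150.5 kJ.

-150.5 kJ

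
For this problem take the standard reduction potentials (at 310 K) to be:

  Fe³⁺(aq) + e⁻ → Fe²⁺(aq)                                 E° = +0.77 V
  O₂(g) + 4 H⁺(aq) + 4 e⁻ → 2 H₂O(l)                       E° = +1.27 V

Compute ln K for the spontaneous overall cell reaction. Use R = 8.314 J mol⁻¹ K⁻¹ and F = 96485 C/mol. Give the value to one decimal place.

Cathode: O₂/H₂O; anode: Fe³⁺/Fe²⁺. E°cell = (+1.27) − (+0.77) = +0.50 V, with n = 4.
ΔG° = −nFE° = −RT ln K, so ln K = nFE°/(RT) = (4)(96485)(+0.50) / ((8.314)(310)) = 74.872.

74.9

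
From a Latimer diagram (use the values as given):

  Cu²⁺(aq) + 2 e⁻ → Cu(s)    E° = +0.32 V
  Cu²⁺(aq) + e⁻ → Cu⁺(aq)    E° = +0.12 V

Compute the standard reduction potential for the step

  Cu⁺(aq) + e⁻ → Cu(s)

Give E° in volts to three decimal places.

+0.520 V

Sequential free energies add, so n₃E°₃ = n₁E°₁ + n₂E°₂.
With n₃ = 2, and the known step contributing 1×(+0.12) V, the unknown satisfies 1·E° = 2×(+0.32) − 1×(+0.12) = +0.520.
E° = +0.520 / 1 = +0.520 V.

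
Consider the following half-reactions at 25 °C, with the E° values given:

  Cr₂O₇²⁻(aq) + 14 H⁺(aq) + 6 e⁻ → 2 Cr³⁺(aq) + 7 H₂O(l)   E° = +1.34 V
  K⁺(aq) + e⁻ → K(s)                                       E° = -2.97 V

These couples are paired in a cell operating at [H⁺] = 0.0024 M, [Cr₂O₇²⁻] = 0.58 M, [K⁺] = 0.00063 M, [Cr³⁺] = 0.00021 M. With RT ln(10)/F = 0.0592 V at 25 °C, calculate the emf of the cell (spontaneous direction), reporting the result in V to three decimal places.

Cr₂O₇²⁻/Cr³⁺ is the cathode (higher E°), K⁺/K the anode: E°cell = +1.34 − (-2.97) = +4.31 V, n = 6.
Overall: Cr₂O₇²⁻(aq) + 14 H⁺(aq) + 6 K(s) → 2 Cr³⁺(aq) + 7 H₂O(l) + 6 K⁺(aq)
Q = [Cr³⁺]^2·[K⁺]^6 / ([Cr₂O₇²⁻]·[H⁺]^14); log Q = 10.354.
E = E° − (0.0592/n) log Q = +4.31 − (0.0592/6)(10.354) = +4.208 V.

+4.208 V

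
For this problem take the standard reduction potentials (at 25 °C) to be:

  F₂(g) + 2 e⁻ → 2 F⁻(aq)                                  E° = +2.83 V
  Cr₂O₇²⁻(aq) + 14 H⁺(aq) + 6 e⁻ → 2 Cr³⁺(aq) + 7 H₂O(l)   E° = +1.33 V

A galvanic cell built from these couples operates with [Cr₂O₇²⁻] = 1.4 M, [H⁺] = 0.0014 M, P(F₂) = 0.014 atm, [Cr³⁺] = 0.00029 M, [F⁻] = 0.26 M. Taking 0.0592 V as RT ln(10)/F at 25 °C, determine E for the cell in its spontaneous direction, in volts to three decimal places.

F₂/F⁻ is the cathode (higher E°), Cr₂O₇²⁻/Cr³⁺ the anode: E°cell = +2.83 − (+1.33) = +1.50 V, n = 6.
Overall: 3 F₂(g) + 2 Cr³⁺(aq) + 7 H₂O(l) → 6 F⁻(aq) + Cr₂O₇²⁻(aq) + 14 H⁺(aq)
Q = [F⁻]^6·[Cr₂O₇²⁻]·[H⁺]^14 / (P(F₂)^3·[Cr³⁺]^2); log Q = -30.681.
E = E° − (0.0592/n) log Q = +1.50 − (0.0592/6)(-30.681) = +1.803 V.

+1.803 V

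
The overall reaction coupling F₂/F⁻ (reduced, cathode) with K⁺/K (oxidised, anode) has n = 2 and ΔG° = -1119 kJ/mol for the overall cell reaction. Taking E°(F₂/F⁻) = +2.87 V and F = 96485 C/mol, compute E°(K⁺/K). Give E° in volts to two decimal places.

-2.93 V

E°cell = −ΔG°/(nF) = −(-1119×10³)/((2)(96485)) = +5.799 V.
Since F₂/F⁻ is the cathode and K⁺/K the anode, E°cell = E°(F₂/F⁻) − E°(K⁺/K).
So E°(K⁺/K) = E°(F₂/F⁻) − E°cell = (+2.87) − (+5.799) = -2.93 V.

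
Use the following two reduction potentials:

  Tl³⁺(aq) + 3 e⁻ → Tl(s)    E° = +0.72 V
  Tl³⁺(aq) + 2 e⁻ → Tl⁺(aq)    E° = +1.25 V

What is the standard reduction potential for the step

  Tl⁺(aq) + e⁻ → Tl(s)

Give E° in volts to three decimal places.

-0.340 V

Sequential free energies add, so n₃E°₃ = n₁E°₁ + n₂E°₂.
With n₃ = 3, and the known step contributing 2×(+1.25) V, the unknown satisfies 1·E° = 3×(+0.72) − 2×(+1.25) = -0.340.
E° = -0.340 / 1 = -0.340 V.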